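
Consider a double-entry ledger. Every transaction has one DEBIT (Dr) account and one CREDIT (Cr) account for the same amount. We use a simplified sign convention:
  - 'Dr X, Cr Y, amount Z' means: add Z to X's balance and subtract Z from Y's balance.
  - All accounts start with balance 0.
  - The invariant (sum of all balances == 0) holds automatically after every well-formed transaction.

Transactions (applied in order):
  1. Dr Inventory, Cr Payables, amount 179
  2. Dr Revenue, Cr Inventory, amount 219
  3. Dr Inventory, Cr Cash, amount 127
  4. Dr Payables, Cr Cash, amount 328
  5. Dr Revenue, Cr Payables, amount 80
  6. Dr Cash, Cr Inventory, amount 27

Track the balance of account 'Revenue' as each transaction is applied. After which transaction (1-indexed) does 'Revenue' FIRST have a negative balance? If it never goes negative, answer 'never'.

After txn 1: Revenue=0
After txn 2: Revenue=219
After txn 3: Revenue=219
After txn 4: Revenue=219
After txn 5: Revenue=299
After txn 6: Revenue=299

Answer: never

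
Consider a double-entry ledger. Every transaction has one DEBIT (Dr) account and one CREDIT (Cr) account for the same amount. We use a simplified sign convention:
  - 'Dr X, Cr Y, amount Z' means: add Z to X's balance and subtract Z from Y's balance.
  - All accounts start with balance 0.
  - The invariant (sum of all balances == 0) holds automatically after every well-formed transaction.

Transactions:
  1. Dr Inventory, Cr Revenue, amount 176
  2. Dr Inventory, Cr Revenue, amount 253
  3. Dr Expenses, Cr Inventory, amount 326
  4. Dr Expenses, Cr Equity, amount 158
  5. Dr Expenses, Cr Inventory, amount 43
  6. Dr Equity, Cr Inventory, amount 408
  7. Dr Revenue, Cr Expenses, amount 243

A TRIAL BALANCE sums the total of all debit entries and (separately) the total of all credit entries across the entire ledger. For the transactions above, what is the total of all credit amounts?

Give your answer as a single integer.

Txn 1: credit+=176
Txn 2: credit+=253
Txn 3: credit+=326
Txn 4: credit+=158
Txn 5: credit+=43
Txn 6: credit+=408
Txn 7: credit+=243
Total credits = 1607

Answer: 1607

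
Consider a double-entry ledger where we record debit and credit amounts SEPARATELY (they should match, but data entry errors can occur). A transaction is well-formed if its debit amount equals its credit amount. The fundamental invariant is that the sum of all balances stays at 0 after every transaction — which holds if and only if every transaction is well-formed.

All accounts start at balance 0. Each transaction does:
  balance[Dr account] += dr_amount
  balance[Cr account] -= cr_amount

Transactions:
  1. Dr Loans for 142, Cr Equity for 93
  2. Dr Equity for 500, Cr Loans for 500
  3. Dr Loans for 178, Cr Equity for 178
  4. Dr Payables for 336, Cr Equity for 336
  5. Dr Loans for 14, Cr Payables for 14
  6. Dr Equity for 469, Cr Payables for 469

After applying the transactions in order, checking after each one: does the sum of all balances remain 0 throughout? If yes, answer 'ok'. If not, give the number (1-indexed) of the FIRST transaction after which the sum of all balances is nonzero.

After txn 1: dr=142 cr=93 sum_balances=49
After txn 2: dr=500 cr=500 sum_balances=49
After txn 3: dr=178 cr=178 sum_balances=49
After txn 4: dr=336 cr=336 sum_balances=49
After txn 5: dr=14 cr=14 sum_balances=49
After txn 6: dr=469 cr=469 sum_balances=49

Answer: 1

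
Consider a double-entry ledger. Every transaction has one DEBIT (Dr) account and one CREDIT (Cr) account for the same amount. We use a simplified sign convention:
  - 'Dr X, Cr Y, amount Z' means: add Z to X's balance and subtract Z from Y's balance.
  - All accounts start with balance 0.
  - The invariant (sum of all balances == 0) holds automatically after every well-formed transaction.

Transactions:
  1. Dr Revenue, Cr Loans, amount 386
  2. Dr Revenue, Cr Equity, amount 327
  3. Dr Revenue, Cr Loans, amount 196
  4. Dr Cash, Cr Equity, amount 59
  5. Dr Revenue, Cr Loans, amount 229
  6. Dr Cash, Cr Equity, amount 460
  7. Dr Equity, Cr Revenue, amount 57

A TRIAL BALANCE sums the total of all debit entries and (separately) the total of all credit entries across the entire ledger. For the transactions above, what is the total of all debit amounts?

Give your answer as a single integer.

Answer: 1714

Derivation:
Txn 1: debit+=386
Txn 2: debit+=327
Txn 3: debit+=196
Txn 4: debit+=59
Txn 5: debit+=229
Txn 6: debit+=460
Txn 7: debit+=57
Total debits = 1714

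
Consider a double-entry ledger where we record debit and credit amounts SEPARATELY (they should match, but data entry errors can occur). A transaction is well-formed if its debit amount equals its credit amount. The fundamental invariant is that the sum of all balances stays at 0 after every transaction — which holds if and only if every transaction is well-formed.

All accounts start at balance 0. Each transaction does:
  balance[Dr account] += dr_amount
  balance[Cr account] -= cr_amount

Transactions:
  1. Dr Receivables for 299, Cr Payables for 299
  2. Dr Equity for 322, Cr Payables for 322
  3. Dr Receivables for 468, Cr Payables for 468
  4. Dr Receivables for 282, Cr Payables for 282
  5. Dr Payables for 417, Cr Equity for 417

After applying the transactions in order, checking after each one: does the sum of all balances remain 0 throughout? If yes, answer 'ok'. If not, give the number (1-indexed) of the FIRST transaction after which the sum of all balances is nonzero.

After txn 1: dr=299 cr=299 sum_balances=0
After txn 2: dr=322 cr=322 sum_balances=0
After txn 3: dr=468 cr=468 sum_balances=0
After txn 4: dr=282 cr=282 sum_balances=0
After txn 5: dr=417 cr=417 sum_balances=0

Answer: ok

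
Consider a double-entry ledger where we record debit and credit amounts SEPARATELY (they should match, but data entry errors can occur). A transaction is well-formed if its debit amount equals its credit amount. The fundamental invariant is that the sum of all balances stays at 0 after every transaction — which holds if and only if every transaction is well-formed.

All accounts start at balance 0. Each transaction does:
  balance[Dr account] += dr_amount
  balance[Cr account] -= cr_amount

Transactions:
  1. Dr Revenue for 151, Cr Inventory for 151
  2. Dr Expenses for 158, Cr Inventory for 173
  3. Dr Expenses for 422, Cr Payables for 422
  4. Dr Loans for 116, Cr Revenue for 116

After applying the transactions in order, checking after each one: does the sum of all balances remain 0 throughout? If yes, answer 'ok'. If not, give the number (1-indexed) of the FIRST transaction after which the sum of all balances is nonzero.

Answer: 2

Derivation:
After txn 1: dr=151 cr=151 sum_balances=0
After txn 2: dr=158 cr=173 sum_balances=-15
After txn 3: dr=422 cr=422 sum_balances=-15
After txn 4: dr=116 cr=116 sum_balances=-15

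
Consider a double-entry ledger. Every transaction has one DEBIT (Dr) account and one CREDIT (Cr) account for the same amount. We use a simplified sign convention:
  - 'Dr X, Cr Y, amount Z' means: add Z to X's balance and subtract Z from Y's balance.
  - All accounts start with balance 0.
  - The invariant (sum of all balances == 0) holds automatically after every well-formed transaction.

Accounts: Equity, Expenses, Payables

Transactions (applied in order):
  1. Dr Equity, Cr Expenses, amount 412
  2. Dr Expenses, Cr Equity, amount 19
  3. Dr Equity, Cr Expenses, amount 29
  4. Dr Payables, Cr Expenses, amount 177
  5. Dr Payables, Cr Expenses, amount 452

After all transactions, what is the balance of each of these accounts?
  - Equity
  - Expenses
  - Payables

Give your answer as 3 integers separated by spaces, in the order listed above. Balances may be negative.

After txn 1 (Dr Equity, Cr Expenses, amount 412): Equity=412 Expenses=-412
After txn 2 (Dr Expenses, Cr Equity, amount 19): Equity=393 Expenses=-393
After txn 3 (Dr Equity, Cr Expenses, amount 29): Equity=422 Expenses=-422
After txn 4 (Dr Payables, Cr Expenses, amount 177): Equity=422 Expenses=-599 Payables=177
After txn 5 (Dr Payables, Cr Expenses, amount 452): Equity=422 Expenses=-1051 Payables=629

Answer: 422 -1051 629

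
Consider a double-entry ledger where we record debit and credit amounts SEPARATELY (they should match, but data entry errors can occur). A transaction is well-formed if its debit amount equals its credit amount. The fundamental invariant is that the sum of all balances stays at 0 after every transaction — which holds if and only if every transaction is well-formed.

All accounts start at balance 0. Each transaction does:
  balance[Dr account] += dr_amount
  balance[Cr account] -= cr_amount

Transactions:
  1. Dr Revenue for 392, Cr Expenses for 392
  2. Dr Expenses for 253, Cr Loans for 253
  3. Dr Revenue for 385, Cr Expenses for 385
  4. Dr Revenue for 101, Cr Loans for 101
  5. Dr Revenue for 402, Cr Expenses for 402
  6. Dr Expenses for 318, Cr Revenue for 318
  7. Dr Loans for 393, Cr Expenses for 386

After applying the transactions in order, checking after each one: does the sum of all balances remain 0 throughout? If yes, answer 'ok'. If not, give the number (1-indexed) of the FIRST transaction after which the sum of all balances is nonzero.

Answer: 7

Derivation:
After txn 1: dr=392 cr=392 sum_balances=0
After txn 2: dr=253 cr=253 sum_balances=0
After txn 3: dr=385 cr=385 sum_balances=0
After txn 4: dr=101 cr=101 sum_balances=0
After txn 5: dr=402 cr=402 sum_balances=0
After txn 6: dr=318 cr=318 sum_balances=0
After txn 7: dr=393 cr=386 sum_balances=7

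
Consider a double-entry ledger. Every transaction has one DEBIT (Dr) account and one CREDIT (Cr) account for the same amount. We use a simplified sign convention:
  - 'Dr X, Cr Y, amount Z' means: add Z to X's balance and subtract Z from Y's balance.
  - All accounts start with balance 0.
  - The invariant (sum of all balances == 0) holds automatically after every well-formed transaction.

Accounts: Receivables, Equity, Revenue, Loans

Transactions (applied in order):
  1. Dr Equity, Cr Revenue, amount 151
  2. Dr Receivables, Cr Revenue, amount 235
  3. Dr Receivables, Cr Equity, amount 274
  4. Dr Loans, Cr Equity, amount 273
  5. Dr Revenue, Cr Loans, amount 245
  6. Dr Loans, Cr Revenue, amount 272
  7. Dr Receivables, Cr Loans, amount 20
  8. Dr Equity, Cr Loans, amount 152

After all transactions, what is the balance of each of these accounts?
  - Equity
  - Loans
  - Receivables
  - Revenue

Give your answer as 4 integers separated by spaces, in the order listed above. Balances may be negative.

Answer: -244 128 529 -413

Derivation:
After txn 1 (Dr Equity, Cr Revenue, amount 151): Equity=151 Revenue=-151
After txn 2 (Dr Receivables, Cr Revenue, amount 235): Equity=151 Receivables=235 Revenue=-386
After txn 3 (Dr Receivables, Cr Equity, amount 274): Equity=-123 Receivables=509 Revenue=-386
After txn 4 (Dr Loans, Cr Equity, amount 273): Equity=-396 Loans=273 Receivables=509 Revenue=-386
After txn 5 (Dr Revenue, Cr Loans, amount 245): Equity=-396 Loans=28 Receivables=509 Revenue=-141
After txn 6 (Dr Loans, Cr Revenue, amount 272): Equity=-396 Loans=300 Receivables=509 Revenue=-413
After txn 7 (Dr Receivables, Cr Loans, amount 20): Equity=-396 Loans=280 Receivables=529 Revenue=-413
After txn 8 (Dr Equity, Cr Loans, amount 152): Equity=-244 Loans=128 Receivables=529 Revenue=-413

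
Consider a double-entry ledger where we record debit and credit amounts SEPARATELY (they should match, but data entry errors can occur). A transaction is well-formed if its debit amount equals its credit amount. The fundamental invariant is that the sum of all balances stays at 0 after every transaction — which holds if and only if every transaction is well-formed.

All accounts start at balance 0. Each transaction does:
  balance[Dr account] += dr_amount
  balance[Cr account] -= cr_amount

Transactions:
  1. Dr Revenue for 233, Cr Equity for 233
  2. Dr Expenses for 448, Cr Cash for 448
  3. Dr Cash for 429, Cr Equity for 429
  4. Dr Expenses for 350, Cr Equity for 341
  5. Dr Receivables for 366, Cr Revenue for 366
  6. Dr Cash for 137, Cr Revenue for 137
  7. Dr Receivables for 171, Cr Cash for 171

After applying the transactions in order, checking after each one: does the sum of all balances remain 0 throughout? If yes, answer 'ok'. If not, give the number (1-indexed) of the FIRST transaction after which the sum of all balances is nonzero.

Answer: 4

Derivation:
After txn 1: dr=233 cr=233 sum_balances=0
After txn 2: dr=448 cr=448 sum_balances=0
After txn 3: dr=429 cr=429 sum_balances=0
After txn 4: dr=350 cr=341 sum_balances=9
After txn 5: dr=366 cr=366 sum_balances=9
After txn 6: dr=137 cr=137 sum_balances=9
After txn 7: dr=171 cr=171 sum_balances=9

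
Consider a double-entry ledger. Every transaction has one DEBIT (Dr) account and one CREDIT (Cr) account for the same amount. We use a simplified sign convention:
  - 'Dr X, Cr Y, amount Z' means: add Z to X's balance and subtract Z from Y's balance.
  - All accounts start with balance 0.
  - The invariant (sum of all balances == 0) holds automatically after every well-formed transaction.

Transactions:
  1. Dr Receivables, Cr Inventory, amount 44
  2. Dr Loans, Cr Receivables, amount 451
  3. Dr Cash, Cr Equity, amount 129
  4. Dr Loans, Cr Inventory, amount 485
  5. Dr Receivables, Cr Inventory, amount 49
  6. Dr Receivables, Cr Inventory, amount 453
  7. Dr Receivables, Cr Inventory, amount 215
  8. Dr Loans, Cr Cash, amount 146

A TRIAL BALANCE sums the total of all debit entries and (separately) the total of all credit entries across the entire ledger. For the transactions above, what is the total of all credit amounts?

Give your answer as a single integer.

Answer: 1972

Derivation:
Txn 1: credit+=44
Txn 2: credit+=451
Txn 3: credit+=129
Txn 4: credit+=485
Txn 5: credit+=49
Txn 6: credit+=453
Txn 7: credit+=215
Txn 8: credit+=146
Total credits = 1972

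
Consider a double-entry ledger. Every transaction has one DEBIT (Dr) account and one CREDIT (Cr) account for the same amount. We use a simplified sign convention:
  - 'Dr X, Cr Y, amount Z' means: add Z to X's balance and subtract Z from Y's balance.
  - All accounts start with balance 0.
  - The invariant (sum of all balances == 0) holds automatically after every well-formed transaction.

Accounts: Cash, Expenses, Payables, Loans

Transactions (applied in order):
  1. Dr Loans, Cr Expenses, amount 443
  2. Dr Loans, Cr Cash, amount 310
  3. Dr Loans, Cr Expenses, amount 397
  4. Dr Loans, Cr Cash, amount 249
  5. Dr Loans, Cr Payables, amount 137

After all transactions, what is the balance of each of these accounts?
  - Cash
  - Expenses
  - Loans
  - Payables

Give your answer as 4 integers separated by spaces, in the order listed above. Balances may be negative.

After txn 1 (Dr Loans, Cr Expenses, amount 443): Expenses=-443 Loans=443
After txn 2 (Dr Loans, Cr Cash, amount 310): Cash=-310 Expenses=-443 Loans=753
After txn 3 (Dr Loans, Cr Expenses, amount 397): Cash=-310 Expenses=-840 Loans=1150
After txn 4 (Dr Loans, Cr Cash, amount 249): Cash=-559 Expenses=-840 Loans=1399
After txn 5 (Dr Loans, Cr Payables, amount 137): Cash=-559 Expenses=-840 Loans=1536 Payables=-137

Answer: -559 -840 1536 -137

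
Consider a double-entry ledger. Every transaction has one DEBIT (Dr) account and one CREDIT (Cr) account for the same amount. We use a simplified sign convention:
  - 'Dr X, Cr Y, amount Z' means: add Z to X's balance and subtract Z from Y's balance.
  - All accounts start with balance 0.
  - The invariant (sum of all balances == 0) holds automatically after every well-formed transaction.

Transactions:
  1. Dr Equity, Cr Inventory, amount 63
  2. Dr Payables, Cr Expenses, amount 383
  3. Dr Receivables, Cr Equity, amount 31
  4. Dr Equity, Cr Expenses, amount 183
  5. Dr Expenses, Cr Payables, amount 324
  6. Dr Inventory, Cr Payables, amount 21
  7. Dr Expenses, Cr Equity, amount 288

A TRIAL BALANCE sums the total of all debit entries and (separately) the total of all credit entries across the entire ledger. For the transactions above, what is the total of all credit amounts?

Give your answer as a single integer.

Txn 1: credit+=63
Txn 2: credit+=383
Txn 3: credit+=31
Txn 4: credit+=183
Txn 5: credit+=324
Txn 6: credit+=21
Txn 7: credit+=288
Total credits = 1293

Answer: 1293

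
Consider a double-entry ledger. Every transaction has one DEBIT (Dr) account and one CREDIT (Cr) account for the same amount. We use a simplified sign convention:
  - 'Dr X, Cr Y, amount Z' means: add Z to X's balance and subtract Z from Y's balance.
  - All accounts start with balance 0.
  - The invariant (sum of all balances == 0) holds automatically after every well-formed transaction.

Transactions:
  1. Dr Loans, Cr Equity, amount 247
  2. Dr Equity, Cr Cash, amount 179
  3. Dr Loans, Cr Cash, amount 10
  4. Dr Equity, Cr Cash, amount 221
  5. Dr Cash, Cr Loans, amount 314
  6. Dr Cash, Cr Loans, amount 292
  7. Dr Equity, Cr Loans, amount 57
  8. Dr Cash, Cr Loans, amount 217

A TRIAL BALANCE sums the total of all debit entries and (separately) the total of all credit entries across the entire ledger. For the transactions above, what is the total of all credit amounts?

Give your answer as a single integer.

Txn 1: credit+=247
Txn 2: credit+=179
Txn 3: credit+=10
Txn 4: credit+=221
Txn 5: credit+=314
Txn 6: credit+=292
Txn 7: credit+=57
Txn 8: credit+=217
Total credits = 1537

Answer: 1537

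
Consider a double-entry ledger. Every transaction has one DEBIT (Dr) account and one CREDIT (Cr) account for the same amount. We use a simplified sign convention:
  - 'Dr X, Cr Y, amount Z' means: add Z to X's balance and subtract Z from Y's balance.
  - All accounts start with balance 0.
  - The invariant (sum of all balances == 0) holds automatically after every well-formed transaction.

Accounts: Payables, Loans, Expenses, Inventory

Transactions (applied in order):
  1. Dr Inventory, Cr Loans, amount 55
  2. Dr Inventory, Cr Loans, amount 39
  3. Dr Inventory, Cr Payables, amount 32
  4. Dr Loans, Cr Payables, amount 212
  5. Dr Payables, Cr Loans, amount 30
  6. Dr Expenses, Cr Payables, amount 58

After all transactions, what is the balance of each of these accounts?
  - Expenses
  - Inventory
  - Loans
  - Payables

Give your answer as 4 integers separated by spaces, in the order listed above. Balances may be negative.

After txn 1 (Dr Inventory, Cr Loans, amount 55): Inventory=55 Loans=-55
After txn 2 (Dr Inventory, Cr Loans, amount 39): Inventory=94 Loans=-94
After txn 3 (Dr Inventory, Cr Payables, amount 32): Inventory=126 Loans=-94 Payables=-32
After txn 4 (Dr Loans, Cr Payables, amount 212): Inventory=126 Loans=118 Payables=-244
After txn 5 (Dr Payables, Cr Loans, amount 30): Inventory=126 Loans=88 Payables=-214
After txn 6 (Dr Expenses, Cr Payables, amount 58): Expenses=58 Inventory=126 Loans=88 Payables=-272

Answer: 58 126 88 -272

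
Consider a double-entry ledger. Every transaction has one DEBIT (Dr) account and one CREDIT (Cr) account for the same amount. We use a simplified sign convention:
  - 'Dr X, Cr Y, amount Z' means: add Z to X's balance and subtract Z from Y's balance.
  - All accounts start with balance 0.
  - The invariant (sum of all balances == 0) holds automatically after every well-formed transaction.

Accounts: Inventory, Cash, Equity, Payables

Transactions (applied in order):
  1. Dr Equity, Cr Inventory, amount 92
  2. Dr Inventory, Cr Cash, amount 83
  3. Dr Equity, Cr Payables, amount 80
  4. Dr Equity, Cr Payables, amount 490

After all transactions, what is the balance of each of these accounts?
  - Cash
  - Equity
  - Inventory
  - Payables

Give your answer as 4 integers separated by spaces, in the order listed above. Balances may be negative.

Answer: -83 662 -9 -570

Derivation:
After txn 1 (Dr Equity, Cr Inventory, amount 92): Equity=92 Inventory=-92
After txn 2 (Dr Inventory, Cr Cash, amount 83): Cash=-83 Equity=92 Inventory=-9
After txn 3 (Dr Equity, Cr Payables, amount 80): Cash=-83 Equity=172 Inventory=-9 Payables=-80
After txn 4 (Dr Equity, Cr Payables, amount 490): Cash=-83 Equity=662 Inventory=-9 Payables=-570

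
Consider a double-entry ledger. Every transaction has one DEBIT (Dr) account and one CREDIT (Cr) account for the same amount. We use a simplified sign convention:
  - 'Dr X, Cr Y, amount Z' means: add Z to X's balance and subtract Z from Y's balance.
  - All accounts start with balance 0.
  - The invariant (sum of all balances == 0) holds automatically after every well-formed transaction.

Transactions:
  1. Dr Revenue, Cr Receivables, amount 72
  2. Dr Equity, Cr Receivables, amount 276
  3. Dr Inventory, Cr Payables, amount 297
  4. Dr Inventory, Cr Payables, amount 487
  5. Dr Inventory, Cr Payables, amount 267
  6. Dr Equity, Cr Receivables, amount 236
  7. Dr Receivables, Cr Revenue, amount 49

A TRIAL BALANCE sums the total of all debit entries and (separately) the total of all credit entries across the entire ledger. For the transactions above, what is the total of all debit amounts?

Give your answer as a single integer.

Answer: 1684

Derivation:
Txn 1: debit+=72
Txn 2: debit+=276
Txn 3: debit+=297
Txn 4: debit+=487
Txn 5: debit+=267
Txn 6: debit+=236
Txn 7: debit+=49
Total debits = 1684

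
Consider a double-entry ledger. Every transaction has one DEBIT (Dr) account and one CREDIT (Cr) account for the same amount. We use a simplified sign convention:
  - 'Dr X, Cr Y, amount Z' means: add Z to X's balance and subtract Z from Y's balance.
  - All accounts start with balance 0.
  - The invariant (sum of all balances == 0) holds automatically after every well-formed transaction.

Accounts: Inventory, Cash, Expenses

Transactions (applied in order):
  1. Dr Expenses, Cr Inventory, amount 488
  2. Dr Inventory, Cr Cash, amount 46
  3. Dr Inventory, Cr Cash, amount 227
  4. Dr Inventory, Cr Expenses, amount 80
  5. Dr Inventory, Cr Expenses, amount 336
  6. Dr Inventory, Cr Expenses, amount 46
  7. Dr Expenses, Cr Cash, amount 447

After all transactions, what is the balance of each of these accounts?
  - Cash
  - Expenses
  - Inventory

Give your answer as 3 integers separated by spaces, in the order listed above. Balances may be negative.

After txn 1 (Dr Expenses, Cr Inventory, amount 488): Expenses=488 Inventory=-488
After txn 2 (Dr Inventory, Cr Cash, amount 46): Cash=-46 Expenses=488 Inventory=-442
After txn 3 (Dr Inventory, Cr Cash, amount 227): Cash=-273 Expenses=488 Inventory=-215
After txn 4 (Dr Inventory, Cr Expenses, amount 80): Cash=-273 Expenses=408 Inventory=-135
After txn 5 (Dr Inventory, Cr Expenses, amount 336): Cash=-273 Expenses=72 Inventory=201
After txn 6 (Dr Inventory, Cr Expenses, amount 46): Cash=-273 Expenses=26 Inventory=247
After txn 7 (Dr Expenses, Cr Cash, amount 447): Cash=-720 Expenses=473 Inventory=247

Answer: -720 473 247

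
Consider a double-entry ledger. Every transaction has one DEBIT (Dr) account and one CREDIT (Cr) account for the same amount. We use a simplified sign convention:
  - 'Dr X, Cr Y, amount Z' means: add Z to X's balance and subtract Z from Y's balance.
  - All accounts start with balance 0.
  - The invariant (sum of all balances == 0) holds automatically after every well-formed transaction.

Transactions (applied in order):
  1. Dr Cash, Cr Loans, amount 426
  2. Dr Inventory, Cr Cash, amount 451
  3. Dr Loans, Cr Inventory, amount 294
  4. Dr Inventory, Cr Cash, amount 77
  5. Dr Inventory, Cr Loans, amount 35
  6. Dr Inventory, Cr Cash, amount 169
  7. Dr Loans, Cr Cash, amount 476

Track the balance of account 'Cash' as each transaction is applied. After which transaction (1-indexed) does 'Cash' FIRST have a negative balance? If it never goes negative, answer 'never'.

After txn 1: Cash=426
After txn 2: Cash=-25

Answer: 2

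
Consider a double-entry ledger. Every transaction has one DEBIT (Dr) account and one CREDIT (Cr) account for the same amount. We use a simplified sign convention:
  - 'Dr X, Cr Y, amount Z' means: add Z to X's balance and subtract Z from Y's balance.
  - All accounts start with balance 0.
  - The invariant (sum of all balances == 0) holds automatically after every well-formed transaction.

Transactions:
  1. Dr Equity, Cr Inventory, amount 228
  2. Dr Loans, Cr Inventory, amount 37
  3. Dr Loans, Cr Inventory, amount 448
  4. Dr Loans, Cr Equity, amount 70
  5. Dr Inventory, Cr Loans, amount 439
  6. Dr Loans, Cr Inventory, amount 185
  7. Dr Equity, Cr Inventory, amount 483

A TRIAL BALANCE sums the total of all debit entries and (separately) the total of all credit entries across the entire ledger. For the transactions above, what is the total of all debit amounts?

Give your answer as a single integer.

Answer: 1890

Derivation:
Txn 1: debit+=228
Txn 2: debit+=37
Txn 3: debit+=448
Txn 4: debit+=70
Txn 5: debit+=439
Txn 6: debit+=185
Txn 7: debit+=483
Total debits = 1890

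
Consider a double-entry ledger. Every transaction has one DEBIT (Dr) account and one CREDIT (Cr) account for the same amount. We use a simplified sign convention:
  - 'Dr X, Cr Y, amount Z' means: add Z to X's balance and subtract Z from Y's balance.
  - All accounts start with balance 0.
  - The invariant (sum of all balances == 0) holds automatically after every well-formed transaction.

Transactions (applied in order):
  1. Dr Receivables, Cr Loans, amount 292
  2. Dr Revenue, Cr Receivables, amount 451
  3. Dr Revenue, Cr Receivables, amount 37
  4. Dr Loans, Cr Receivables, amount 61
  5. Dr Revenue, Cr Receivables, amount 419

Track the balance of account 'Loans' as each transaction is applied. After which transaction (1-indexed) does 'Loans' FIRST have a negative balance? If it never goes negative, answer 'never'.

After txn 1: Loans=-292

Answer: 1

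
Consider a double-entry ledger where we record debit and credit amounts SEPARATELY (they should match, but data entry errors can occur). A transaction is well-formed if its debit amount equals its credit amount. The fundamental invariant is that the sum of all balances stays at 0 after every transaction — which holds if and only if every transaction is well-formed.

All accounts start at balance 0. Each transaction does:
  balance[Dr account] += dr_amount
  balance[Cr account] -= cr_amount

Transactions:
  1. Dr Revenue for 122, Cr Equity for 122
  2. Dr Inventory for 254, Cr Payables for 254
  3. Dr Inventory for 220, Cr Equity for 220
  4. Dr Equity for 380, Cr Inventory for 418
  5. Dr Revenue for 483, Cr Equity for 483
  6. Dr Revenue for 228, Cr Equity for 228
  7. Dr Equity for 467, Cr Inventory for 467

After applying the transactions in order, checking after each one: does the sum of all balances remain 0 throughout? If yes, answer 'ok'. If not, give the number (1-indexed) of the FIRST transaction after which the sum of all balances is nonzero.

After txn 1: dr=122 cr=122 sum_balances=0
After txn 2: dr=254 cr=254 sum_balances=0
After txn 3: dr=220 cr=220 sum_balances=0
After txn 4: dr=380 cr=418 sum_balances=-38
After txn 5: dr=483 cr=483 sum_balances=-38
After txn 6: dr=228 cr=228 sum_balances=-38
After txn 7: dr=467 cr=467 sum_balances=-38

Answer: 4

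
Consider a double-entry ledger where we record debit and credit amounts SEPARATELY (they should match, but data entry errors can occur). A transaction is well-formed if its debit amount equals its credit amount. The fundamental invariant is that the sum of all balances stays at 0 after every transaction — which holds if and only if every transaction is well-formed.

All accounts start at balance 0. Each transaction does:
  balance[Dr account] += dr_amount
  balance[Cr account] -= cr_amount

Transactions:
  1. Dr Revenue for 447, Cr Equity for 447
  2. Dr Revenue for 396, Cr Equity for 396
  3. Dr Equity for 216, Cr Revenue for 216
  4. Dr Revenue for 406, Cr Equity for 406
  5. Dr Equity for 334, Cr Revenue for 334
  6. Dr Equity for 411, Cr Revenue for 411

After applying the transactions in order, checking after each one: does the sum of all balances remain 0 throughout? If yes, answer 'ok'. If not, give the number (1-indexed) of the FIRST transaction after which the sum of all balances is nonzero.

Answer: ok

Derivation:
After txn 1: dr=447 cr=447 sum_balances=0
After txn 2: dr=396 cr=396 sum_balances=0
After txn 3: dr=216 cr=216 sum_balances=0
After txn 4: dr=406 cr=406 sum_balances=0
After txn 5: dr=334 cr=334 sum_balances=0
After txn 6: dr=411 cr=411 sum_balances=0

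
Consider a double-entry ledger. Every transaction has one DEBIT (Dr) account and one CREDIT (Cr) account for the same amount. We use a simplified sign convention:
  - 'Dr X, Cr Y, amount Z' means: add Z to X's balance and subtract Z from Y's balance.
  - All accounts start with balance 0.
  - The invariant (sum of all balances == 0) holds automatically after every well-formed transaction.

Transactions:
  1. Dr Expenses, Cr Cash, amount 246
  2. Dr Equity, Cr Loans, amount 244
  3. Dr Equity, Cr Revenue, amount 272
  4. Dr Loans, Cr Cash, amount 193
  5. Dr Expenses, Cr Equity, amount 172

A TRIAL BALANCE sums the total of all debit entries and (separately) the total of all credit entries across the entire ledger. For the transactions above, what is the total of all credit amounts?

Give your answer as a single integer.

Answer: 1127

Derivation:
Txn 1: credit+=246
Txn 2: credit+=244
Txn 3: credit+=272
Txn 4: credit+=193
Txn 5: credit+=172
Total credits = 1127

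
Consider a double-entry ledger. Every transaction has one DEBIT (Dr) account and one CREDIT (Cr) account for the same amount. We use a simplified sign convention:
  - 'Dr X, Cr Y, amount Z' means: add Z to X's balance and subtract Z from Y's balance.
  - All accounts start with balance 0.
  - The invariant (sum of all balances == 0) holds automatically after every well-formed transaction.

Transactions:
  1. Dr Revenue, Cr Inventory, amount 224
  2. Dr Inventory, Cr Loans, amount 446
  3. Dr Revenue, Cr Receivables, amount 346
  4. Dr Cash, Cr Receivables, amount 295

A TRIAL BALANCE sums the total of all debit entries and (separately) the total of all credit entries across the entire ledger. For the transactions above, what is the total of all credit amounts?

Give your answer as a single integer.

Txn 1: credit+=224
Txn 2: credit+=446
Txn 3: credit+=346
Txn 4: credit+=295
Total credits = 1311

Answer: 1311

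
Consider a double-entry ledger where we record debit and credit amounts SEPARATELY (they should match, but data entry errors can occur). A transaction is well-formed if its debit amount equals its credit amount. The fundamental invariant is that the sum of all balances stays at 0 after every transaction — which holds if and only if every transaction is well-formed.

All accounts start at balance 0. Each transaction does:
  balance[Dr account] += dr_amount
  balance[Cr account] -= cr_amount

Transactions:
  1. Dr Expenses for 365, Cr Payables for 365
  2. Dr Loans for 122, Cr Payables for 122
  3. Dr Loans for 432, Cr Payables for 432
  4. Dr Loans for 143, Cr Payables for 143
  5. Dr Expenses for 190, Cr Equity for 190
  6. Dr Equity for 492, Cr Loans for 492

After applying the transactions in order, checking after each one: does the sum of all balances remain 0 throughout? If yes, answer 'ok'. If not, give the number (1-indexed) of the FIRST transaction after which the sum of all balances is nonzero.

Answer: ok

Derivation:
After txn 1: dr=365 cr=365 sum_balances=0
After txn 2: dr=122 cr=122 sum_balances=0
After txn 3: dr=432 cr=432 sum_balances=0
After txn 4: dr=143 cr=143 sum_balances=0
After txn 5: dr=190 cr=190 sum_balances=0
After txn 6: dr=492 cr=492 sum_balances=0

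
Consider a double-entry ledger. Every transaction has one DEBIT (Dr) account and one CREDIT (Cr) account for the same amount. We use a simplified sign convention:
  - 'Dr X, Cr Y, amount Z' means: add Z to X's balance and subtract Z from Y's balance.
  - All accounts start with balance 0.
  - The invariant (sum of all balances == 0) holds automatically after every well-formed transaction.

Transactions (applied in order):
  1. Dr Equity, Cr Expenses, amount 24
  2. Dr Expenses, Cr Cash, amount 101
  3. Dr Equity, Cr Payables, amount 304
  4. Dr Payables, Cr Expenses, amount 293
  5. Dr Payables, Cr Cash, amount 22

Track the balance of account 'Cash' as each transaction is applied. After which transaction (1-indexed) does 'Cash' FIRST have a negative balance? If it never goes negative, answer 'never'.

After txn 1: Cash=0
After txn 2: Cash=-101

Answer: 2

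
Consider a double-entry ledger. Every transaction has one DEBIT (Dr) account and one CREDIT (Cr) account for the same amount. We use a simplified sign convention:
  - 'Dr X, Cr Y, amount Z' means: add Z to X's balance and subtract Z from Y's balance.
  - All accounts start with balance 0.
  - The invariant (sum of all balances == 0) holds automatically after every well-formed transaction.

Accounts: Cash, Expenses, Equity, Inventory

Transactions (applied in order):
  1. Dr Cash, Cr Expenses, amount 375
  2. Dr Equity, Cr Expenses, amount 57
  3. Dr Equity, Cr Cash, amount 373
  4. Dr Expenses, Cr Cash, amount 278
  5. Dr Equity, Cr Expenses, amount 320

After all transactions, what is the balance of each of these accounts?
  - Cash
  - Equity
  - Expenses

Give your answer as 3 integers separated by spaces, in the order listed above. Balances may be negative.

After txn 1 (Dr Cash, Cr Expenses, amount 375): Cash=375 Expenses=-375
After txn 2 (Dr Equity, Cr Expenses, amount 57): Cash=375 Equity=57 Expenses=-432
After txn 3 (Dr Equity, Cr Cash, amount 373): Cash=2 Equity=430 Expenses=-432
After txn 4 (Dr Expenses, Cr Cash, amount 278): Cash=-276 Equity=430 Expenses=-154
After txn 5 (Dr Equity, Cr Expenses, amount 320): Cash=-276 Equity=750 Expenses=-474

Answer: -276 750 -474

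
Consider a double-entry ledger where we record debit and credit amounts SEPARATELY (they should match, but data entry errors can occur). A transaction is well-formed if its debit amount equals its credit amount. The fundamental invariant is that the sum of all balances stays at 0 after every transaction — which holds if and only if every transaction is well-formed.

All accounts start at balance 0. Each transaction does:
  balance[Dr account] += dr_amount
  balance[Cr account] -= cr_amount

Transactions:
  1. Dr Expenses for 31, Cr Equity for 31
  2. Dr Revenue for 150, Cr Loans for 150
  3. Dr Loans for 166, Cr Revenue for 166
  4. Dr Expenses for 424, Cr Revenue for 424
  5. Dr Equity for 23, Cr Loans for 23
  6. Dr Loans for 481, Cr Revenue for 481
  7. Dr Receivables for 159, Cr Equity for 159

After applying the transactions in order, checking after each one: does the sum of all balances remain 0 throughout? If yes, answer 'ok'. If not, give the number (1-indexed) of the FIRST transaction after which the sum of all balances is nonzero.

After txn 1: dr=31 cr=31 sum_balances=0
After txn 2: dr=150 cr=150 sum_balances=0
After txn 3: dr=166 cr=166 sum_balances=0
After txn 4: dr=424 cr=424 sum_balances=0
After txn 5: dr=23 cr=23 sum_balances=0
After txn 6: dr=481 cr=481 sum_balances=0
After txn 7: dr=159 cr=159 sum_balances=0

Answer: ok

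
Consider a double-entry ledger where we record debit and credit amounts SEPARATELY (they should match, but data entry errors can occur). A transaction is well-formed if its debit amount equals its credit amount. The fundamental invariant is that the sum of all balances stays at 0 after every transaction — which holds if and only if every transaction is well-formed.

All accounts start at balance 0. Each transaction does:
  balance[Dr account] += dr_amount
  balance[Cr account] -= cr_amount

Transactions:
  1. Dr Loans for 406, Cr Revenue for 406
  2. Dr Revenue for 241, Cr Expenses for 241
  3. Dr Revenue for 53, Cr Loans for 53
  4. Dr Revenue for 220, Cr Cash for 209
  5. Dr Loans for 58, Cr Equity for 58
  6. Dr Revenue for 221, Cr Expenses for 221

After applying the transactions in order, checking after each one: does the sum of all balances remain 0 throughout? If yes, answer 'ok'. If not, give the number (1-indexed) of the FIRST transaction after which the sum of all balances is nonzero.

Answer: 4

Derivation:
After txn 1: dr=406 cr=406 sum_balances=0
After txn 2: dr=241 cr=241 sum_balances=0
After txn 3: dr=53 cr=53 sum_balances=0
After txn 4: dr=220 cr=209 sum_balances=11
After txn 5: dr=58 cr=58 sum_balances=11
After txn 6: dr=221 cr=221 sum_balances=11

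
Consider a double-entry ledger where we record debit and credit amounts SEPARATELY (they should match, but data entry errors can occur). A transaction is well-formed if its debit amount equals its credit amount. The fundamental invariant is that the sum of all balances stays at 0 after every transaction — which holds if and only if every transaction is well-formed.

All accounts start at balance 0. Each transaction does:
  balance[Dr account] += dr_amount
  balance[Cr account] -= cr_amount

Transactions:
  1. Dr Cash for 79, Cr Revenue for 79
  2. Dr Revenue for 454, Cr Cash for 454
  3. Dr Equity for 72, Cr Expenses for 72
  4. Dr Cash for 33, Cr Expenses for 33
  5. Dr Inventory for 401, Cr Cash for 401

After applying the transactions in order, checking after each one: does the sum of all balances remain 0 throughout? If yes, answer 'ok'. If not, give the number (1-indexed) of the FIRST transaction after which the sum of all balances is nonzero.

After txn 1: dr=79 cr=79 sum_balances=0
After txn 2: dr=454 cr=454 sum_balances=0
After txn 3: dr=72 cr=72 sum_balances=0
After txn 4: dr=33 cr=33 sum_balances=0
After txn 5: dr=401 cr=401 sum_balances=0

Answer: ok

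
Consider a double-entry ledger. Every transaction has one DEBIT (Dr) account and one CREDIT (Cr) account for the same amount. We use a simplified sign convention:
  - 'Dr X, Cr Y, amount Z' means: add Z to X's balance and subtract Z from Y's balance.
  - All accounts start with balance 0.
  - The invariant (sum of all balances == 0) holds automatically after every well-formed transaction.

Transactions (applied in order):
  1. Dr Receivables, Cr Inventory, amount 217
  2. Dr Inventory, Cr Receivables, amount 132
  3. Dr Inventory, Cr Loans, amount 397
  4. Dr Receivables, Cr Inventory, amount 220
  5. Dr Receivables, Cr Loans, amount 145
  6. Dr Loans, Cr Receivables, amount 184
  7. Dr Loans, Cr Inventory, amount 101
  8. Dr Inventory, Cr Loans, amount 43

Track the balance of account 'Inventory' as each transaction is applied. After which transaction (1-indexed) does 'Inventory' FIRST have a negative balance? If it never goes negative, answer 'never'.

Answer: 1

Derivation:
After txn 1: Inventory=-217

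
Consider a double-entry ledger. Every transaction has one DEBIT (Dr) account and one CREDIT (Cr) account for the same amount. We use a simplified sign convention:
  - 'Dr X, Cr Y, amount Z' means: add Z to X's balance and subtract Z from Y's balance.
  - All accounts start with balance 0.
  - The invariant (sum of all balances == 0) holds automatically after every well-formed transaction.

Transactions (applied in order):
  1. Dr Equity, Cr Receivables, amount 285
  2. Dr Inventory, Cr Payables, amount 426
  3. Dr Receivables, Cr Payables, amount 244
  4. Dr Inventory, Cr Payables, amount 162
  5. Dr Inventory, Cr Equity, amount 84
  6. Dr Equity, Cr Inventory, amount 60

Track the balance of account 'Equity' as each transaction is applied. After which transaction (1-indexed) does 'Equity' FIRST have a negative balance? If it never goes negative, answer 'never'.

After txn 1: Equity=285
After txn 2: Equity=285
After txn 3: Equity=285
After txn 4: Equity=285
After txn 5: Equity=201
After txn 6: Equity=261

Answer: never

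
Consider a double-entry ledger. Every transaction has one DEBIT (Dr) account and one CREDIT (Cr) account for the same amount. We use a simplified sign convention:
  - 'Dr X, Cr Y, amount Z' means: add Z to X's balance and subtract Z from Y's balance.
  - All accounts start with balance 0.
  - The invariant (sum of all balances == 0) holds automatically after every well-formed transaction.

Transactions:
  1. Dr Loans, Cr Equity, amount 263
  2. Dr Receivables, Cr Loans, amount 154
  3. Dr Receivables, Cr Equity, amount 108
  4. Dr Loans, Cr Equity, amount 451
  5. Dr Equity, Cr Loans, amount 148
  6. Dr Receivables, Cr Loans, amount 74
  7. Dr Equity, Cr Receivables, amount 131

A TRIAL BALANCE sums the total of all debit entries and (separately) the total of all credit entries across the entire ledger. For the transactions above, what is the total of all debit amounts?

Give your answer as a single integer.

Txn 1: debit+=263
Txn 2: debit+=154
Txn 3: debit+=108
Txn 4: debit+=451
Txn 5: debit+=148
Txn 6: debit+=74
Txn 7: debit+=131
Total debits = 1329

Answer: 1329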